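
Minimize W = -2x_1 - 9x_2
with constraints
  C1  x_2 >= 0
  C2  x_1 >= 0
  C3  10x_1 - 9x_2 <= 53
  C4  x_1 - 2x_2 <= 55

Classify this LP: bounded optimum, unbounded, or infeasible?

From the feasible point (0, 0), moving in the direction (0, 1) keeps every constraint satisfied while W decreases without bound.

unbounded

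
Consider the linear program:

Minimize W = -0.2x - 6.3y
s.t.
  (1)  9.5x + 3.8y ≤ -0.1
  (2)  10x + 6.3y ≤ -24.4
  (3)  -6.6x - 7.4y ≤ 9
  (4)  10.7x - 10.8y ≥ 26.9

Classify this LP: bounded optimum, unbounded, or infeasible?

The boundaries 9.5x + 3.8y = -0.1 and 10x + 6.3y = -24.4 meet at (9209/2185, -4616/437), but that point violates -6.6x - 7.4y ≤ 9. Every candidate vertex is excluded by some other constraint, so the feasible region is empty.

infeasible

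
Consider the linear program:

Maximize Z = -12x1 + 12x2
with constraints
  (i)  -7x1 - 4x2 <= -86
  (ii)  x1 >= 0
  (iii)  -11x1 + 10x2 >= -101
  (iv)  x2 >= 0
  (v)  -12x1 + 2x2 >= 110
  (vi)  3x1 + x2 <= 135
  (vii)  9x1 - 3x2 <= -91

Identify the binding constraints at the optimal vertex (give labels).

(ii) and (vi)

Feasible corners and Z = -12x1 + 12x2:
  (0, 55) → Z = 660
  (0, 135) → Z = 1620
  (80/9, 325/3) → Z = 3580/3

The maximum is at (0, 135). Substituting into each constraint, equality holds for (ii) and (vi); the remaining constraints have slack.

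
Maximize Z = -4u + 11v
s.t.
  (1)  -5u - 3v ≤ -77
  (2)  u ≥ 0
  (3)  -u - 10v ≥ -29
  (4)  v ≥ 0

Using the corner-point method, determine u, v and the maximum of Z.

u = 683/47, v = 68/47, maximum Z = -1984/47

Feasible corners and Z = -4u + 11v:
  (683/47, 68/47) → Z = -1984/47
  (77/5, 0) → Z = -308/5
  (29, 0) → Z = -116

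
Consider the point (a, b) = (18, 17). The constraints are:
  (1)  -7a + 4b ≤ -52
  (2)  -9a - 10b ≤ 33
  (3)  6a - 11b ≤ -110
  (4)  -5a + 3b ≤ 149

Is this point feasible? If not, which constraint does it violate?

Constraint (3): 6a - 11b = -79, which is not ≤ -110. All other constraints are satisfied.

not feasible — violates (3)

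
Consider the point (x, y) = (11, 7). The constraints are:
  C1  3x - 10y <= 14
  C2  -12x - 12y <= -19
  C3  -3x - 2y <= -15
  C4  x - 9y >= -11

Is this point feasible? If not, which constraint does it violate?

not feasible — violates C4

Constraint C4: x - 9y = -52, which is not ≥ -11. All other constraints are satisfied.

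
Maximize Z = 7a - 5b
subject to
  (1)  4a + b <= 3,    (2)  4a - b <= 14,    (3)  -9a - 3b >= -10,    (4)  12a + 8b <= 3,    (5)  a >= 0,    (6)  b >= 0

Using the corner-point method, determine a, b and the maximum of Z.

a = 1/4, b = 0, maximum Z = 7/4

Vertices and Z = 7a - 5b:
  (0, 3/8) → Z = -15/8
  (1/4, 0) → Z = 7/4
  (0, 0) → Z = 0

At the optimal vertex, 12a + 8b = 3 and b = 0.
Solving simultaneously gives a = 1/4, b = 0.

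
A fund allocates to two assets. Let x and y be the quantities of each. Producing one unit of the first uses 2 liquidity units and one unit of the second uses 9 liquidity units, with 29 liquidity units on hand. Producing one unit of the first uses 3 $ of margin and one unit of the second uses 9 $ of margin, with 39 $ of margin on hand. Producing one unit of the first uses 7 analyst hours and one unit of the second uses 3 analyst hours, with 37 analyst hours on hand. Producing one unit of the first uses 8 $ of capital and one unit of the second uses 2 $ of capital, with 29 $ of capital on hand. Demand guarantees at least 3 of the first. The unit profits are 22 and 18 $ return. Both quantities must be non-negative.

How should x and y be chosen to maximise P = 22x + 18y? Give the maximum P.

The optimum lies where 8x + 2y = 29 and x = 3.
Solving simultaneously gives x = 3, y = 5/2.

x = 3, y = 5/2, maximum P = 111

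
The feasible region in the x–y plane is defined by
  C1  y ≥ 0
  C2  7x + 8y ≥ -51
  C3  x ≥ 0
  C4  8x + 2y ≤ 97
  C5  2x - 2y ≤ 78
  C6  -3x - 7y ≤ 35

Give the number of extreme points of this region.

Pairwise boundary intersections that survive every other constraint:
  (0, 0)
  (97/8, 0)
  (0, 97/2)

3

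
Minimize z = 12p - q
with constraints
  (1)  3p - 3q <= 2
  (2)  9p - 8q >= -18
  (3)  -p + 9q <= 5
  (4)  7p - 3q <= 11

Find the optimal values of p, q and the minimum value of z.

p = -70/3, q = -24, minimum z = -256

Feasible corners and z = 12p - q:
  (-70/3, -24) → z = -256
  (11/8, 17/24) → z = 379/24
  (-122/73, 27/73) → z = -1491/73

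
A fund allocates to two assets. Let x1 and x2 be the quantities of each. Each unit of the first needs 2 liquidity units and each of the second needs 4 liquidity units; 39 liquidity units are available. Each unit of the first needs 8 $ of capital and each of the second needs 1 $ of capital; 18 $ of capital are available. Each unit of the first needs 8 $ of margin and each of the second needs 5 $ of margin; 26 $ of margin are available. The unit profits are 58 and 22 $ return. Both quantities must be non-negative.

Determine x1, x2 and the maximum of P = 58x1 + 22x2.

The binding constraints are 8x1 + x2 = 18 and 8x1 + 5x2 = 26.
Solving simultaneously gives x1 = 2, x2 = 2.

x1 = 2, x2 = 2, maximum P = 160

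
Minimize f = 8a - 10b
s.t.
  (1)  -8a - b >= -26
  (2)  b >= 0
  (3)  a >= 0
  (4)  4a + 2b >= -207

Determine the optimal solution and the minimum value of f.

a = 0, b = 26, minimum f = -260

Corner points and f = 8a - 10b:
  (13/4, 0) → f = 26
  (0, 26) → f = -260
  (0, 0) → f = 0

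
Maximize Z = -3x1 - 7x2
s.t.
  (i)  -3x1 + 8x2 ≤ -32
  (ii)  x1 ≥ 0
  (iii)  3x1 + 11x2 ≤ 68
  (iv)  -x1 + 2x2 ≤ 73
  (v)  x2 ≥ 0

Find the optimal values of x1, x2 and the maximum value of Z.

Extreme points and Z = -3x1 - 7x2:
  (896/57, 36/19) → Z = -1148/19
  (32/3, 0) → Z = -32
  (68/3, 0) → Z = -68

x1 = 32/3, x2 = 0, maximum Z = -32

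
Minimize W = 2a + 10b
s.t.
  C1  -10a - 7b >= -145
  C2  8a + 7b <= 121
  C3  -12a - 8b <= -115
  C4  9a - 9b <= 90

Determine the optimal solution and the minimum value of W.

Corner points and W = 2a + 10b:
  (12, 25/7) → W = 418/7
  (215/17, 45/17) → W = 880/17
  (-163/20, 133/5) → W = 2497/10
  (39/4, -1/4) → W = 17

The binding constraints are -12a - 8b = -115 and 9a - 9b = 90.
Solving simultaneously gives a = 39/4, b = -1/4.

a = 39/4, b = -1/4, minimum W = 17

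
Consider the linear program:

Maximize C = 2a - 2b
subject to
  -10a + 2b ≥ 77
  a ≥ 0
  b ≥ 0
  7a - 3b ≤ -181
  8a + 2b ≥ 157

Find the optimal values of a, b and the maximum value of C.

Extreme points and C = 2a - 2b:
  (131/16, 1271/16) → C = -285/2
  (0, 157/2) → C = -157
  (109/38, 2547/38) → C = -2438/19
The feasible region is unbounded (it extends along (0, 1), (1, 5)), but C strictly decreases along every unbounded feasible direction, so there is no improving ray and the maximum is attained at a vertex.

a = 109/38, b = 2547/38, maximum C = -2438/19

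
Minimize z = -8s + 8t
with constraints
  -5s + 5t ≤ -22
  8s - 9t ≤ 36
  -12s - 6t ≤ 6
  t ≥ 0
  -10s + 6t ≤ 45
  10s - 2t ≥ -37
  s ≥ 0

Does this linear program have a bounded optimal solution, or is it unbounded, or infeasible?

unbounded

From the feasible point (22/5, 0), moving in the direction (9, 8) keeps every constraint satisfied while z decreases without bound.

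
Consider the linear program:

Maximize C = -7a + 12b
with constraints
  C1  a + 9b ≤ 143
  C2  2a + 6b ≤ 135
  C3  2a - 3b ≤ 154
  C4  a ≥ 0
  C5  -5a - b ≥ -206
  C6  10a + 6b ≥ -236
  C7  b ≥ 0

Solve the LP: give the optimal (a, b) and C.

a = 0, b = 143/9, maximum C = 572/3

Extreme points and C = -7a + 12b:
  (119/4, 151/12) → C = -229/4
  (0, 143/9) → C = 572/3
  (1101/28, 263/28) → C = -4551/28
  (0, 0) → C = 0
  (206/5, 0) → C = -1442/5

At the optimal vertex, a + 9b = 143 and a = 0.
Solving simultaneously gives a = 0, b = 143/9.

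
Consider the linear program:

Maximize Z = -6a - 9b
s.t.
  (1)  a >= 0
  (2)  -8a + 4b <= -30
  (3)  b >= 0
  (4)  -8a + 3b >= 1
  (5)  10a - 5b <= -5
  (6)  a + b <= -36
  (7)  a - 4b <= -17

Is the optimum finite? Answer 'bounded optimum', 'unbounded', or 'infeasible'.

Constraints -8a + 4b ≤ -30 and 10a - 5b ≤ -5 have parallel boundaries but demand opposite sides — no point can satisfy both, so the region is empty.

infeasible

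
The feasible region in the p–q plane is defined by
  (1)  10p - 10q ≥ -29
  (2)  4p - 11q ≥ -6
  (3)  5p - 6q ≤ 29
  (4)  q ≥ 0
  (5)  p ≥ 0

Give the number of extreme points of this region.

Intersecting each pair of boundary lines and keeping only the points that satisfy every inequality leaves:
  (355/31, 146/31)
  (0, 6/11)
  (29/5, 0)
  (0, 0)

4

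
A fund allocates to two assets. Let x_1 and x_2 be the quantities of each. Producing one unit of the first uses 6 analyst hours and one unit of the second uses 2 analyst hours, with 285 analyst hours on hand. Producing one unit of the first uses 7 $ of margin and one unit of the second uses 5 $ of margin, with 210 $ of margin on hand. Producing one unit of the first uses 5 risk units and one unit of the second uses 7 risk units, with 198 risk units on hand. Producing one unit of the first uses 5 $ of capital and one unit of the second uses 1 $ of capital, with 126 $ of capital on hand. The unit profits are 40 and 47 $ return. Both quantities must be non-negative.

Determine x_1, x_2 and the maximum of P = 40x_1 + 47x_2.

x_1 = 20, x_2 = 14, maximum P = 1458

Extreme points and P = 40x_1 + 47x_2:
  (0, 0) → P = 0
  (0, 198/7) → P = 9306/7
  (126/5, 0) → P = 1008
  (20, 14) → P = 1458
  (70/3, 28/3) → P = 1372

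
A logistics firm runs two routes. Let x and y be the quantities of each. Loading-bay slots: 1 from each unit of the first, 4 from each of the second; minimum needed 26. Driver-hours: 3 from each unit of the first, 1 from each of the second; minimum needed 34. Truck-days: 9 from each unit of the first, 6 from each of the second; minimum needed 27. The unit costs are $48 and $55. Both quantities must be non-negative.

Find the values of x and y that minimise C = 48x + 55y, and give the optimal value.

Feasible corners and C = 48x + 55y:
  (0, 34) → C = 1870
  (26, 0) → C = 1248
  (10, 4) → C = 700
The feasible region is unbounded (it extends along (0, 1), (1, 0)), but C strictly increases along every unbounded feasible direction, so there is no improving ray and the minimum is attained at a vertex.

At the optimal vertex, x + 4y = 26 and 3x + y = 34.
Solving simultaneously gives x = 10, y = 4.

x = 10, y = 4, minimum C = 700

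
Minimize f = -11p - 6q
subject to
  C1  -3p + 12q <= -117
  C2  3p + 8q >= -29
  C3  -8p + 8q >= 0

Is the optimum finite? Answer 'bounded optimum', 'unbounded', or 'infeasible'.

infeasible

The boundaries -3p + 12q = -117 and 3p + 8q = -29 meet at (49/5, -73/10), but that point violates -8p + 8q ≥ 0. Every candidate vertex is excluded by some other constraint, so the feasible region is empty.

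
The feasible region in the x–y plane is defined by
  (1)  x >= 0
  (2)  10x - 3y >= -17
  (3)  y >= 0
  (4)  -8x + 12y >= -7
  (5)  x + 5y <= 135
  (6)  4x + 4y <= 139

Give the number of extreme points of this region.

The feasible vertices (each the meet of two boundaries and inside every other half-plane) are:
  (0, 17/3)
  (0, 0)
  (320/53, 1367/53)
  (7/8, 0)
  (106/5, 271/20)
  (155/16, 401/16)

6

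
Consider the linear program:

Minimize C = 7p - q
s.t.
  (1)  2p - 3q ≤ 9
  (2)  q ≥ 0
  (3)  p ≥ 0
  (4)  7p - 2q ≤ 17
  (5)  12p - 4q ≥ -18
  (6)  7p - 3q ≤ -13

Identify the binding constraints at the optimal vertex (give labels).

Corner points and C = 7p - q:
  (0, 9/2) → C = -9/2
  (0, 13/3) → C = -13/3
  (26, 165/2) → C = 199/2
  (11, 30) → C = 47

The minimum is at (0, 9/2). Substituting into each constraint, equality holds for (3) and (5); the remaining constraints have slack.

(3) and (5)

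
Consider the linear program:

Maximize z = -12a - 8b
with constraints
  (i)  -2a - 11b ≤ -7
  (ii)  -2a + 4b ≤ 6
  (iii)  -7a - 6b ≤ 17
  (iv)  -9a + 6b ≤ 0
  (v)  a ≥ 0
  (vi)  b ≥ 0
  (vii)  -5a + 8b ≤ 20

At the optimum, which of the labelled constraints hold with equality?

(i) and (iv)

Vertices and z = -12a - 8b:
  (14/37, 21/37) → z = -336/37
  (7/2, 0) → z = -42
  (3/2, 9/4) → z = -36
The feasible region is unbounded (it extends along (2, 1), (1, 0)), but z strictly decreases along every unbounded feasible direction, so there is no improving ray and the maximum is attained at a vertex.

The maximum is at (14/37, 21/37). Substituting into each constraint, equality holds for (i) and (iv); the remaining constraints have slack.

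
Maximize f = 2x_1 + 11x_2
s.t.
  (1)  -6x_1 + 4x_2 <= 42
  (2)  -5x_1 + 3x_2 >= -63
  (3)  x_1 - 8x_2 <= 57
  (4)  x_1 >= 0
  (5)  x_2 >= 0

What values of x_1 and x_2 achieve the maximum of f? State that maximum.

x_1 = 189, x_2 = 294, maximum f = 3612

Extreme points and f = 2x_1 + 11x_2:
  (189, 294) → f = 3612
  (0, 21/2) → f = 231/2
  (63/5, 0) → f = 126/5
  (0, 0) → f = 0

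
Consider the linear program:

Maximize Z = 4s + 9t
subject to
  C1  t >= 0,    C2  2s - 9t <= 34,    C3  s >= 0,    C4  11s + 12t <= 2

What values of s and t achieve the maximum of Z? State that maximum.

The optimum lies where s = 0 and 11s + 12t = 2.
Solving simultaneously gives s = 0, t = 1/6.

s = 0, t = 1/6, maximum Z = 3/2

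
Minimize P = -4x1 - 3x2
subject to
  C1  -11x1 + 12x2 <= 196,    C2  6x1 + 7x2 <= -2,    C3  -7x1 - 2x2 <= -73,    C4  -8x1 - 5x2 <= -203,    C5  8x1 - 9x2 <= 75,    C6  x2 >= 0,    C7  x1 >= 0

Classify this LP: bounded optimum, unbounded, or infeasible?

infeasible

The boundaries -11x1 + 12x2 = 196 and -8x1 - 5x2 = -203 meet at (1456/151, 3801/151), but that point violates 6x1 + 7x2 ≤ -2. Every candidate vertex is excluded by some other constraint, so the feasible region is empty.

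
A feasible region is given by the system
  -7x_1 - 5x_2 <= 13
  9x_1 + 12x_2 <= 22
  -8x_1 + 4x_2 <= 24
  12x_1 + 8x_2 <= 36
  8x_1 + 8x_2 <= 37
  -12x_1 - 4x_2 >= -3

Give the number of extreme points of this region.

The feasible vertices (each the meet of two boundaries and inside every other half-plane) are:
  (-43/17, 16/17)
  (67/32, -177/32)
  (-50/33, 98/33)
  (-13/27, 79/36)

4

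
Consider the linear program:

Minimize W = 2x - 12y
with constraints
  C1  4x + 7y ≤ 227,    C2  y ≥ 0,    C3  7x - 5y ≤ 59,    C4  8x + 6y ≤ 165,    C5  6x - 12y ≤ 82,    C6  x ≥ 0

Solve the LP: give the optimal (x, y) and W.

x = 0, y = 55/2, minimum W = -330

Feasible corners and W = 2x - 12y:
  (59/7, 0) → W = 118/7
  (0, 0) → W = 0
  (1179/82, 683/82) → W = -2919/41
  (0, 55/2) → W = -330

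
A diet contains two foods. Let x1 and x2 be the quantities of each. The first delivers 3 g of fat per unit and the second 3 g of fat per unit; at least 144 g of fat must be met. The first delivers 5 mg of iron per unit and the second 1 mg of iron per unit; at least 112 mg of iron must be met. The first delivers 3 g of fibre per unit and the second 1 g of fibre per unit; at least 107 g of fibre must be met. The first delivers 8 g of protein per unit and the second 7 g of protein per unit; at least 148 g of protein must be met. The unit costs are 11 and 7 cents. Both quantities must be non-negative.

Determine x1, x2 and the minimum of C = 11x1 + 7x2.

x1 = 59/2, x2 = 37/2, minimum C = 454

Extreme points and C = 11x1 + 7x2:
  (0, 112) → C = 784
  (48, 0) → C = 528
  (59/2, 37/2) → C = 454
  (5/2, 199/2) → C = 724
The feasible region is unbounded (it extends along (0, 1), (1, 0)), but C strictly increases along every unbounded feasible direction, so there is no improving ray and the minimum is attained at a vertex.

The binding constraints are 3x1 + 3x2 = 144 and 3x1 + x2 = 107.
Solving simultaneously gives x1 = 59/2, x2 = 37/2.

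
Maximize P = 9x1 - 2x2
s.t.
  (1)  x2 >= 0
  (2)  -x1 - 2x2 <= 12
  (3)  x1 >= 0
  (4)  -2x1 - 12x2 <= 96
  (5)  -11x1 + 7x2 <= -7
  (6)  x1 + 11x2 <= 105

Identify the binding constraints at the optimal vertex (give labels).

Corner points and P = 9x1 - 2x2:
  (7/11, 0) → P = 63/11
  (105, 0) → P = 945
  (203/32, 287/32) → P = 1253/32

The maximum is at (105, 0). Substituting into each constraint, equality holds for (1) and (6); the remaining constraints have slack.

(1) and (6)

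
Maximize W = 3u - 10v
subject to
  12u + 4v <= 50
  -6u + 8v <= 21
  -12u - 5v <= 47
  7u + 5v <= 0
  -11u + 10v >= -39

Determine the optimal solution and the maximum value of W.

Corner points and W = 3u - 10v:
  (-481/126, -5/21) → W = -127/14
  (-105/86, 147/86) → W = -1785/86
  (-11/7, -197/35) → W = 361/7
  (39/25, -273/125) → W = 663/25

At the optimal vertex, -12u - 5v = 47 and -11u + 10v = -39.
Solving simultaneously gives u = -11/7, v = -197/35.

u = -11/7, v = -197/35, maximum W = 361/7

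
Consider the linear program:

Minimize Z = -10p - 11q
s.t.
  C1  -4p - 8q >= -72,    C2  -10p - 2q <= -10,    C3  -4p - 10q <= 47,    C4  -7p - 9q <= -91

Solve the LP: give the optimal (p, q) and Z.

Corner points and Z = -10p - 11q:
  (137, -119/2) → Z = -1431/2
  (4, 7) → Z = -117
  (1333/34, -693/34) → Z = -5707/34

p = 137, q = -119/2, minimum Z = -1431/2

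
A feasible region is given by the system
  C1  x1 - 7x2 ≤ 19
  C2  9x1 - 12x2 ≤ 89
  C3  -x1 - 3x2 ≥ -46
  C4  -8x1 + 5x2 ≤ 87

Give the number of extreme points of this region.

4

The feasible vertices (each the meet of two boundaries and inside every other half-plane) are:
  (395/51, -82/51)
  (-704/51, -239/51)
  (21, 25/3)
  (-31/29, 455/29)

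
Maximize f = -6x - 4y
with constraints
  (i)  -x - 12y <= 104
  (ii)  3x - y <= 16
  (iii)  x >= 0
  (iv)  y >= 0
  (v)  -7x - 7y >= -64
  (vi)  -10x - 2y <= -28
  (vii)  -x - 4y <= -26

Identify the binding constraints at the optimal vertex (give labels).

(vi) and (vii)

Extreme points and f = -6x - 4y:
  (17/14, 111/14) → f = -39
  (74/21, 118/21) → f = -916/21
  (30/19, 116/19) → f = -644/19

The maximum is at (30/19, 116/19). Substituting into each constraint, equality holds for (vi) and (vii); the remaining constraints have slack.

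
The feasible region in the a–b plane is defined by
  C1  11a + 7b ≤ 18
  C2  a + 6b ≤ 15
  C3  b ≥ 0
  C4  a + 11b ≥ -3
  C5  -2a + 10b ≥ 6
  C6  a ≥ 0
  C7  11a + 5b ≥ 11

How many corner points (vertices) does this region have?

5

Pairwise boundary intersections that survive every other constraint:
  (3/59, 147/59)
  (69/62, 51/62)
  (0, 5/2)
  (2/3, 11/15)
  (0, 11/5)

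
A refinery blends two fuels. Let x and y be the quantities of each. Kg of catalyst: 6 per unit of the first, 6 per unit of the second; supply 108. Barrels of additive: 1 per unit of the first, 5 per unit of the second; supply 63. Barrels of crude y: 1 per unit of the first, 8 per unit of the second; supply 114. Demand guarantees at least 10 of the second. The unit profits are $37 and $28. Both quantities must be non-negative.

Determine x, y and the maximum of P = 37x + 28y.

Corner points and P = 37x + 28y:
  (0, 63/5) → P = 1764/5
  (0, 10) → P = 280
  (27/4, 45/4) → P = 2259/4
  (8, 10) → P = 576

At the optimal vertex, 6x + 6y = 108 and y = 10.
Solving simultaneously gives x = 8, y = 10.

x = 8, y = 10, maximum P = 576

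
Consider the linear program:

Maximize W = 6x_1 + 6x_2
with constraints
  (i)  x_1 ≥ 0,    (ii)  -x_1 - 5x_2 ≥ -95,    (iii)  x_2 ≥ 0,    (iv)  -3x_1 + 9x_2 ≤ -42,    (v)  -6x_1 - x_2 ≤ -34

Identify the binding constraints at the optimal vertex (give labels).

Extreme points and W = 6x_1 + 6x_2:
  (95, 0) → W = 570
  (355/8, 81/8) → W = 327
  (14, 0) → W = 84

The maximum is at (95, 0). Substituting into each constraint, equality holds for (ii) and (iii); the remaining constraints have slack.

(ii) and (iii)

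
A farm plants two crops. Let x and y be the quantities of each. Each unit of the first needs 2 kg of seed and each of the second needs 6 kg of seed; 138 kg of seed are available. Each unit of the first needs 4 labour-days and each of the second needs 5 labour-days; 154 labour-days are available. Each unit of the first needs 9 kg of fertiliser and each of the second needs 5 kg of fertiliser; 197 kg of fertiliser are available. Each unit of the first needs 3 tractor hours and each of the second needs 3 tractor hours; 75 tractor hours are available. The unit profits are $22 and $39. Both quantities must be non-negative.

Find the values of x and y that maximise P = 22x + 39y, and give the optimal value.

x = 3, y = 22, maximum P = 924

At the optimal vertex, 2x + 6y = 138 and 3x + 3y = 75.
Solving simultaneously gives x = 3, y = 22.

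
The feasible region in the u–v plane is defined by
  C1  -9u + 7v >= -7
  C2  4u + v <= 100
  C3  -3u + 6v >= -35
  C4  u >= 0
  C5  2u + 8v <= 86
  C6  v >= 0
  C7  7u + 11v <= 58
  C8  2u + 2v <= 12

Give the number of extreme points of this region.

Intersecting each pair of boundary lines and keeping only the points that satisfy every inequality leaves:
  (7/9, 0)
  (49/16, 47/16)
  (0, 0)
  (0, 58/11)
  (2, 4)

5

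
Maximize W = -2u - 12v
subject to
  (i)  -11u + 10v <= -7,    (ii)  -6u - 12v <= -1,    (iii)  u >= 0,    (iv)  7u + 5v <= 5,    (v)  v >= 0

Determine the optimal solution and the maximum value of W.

Extreme points and W = -2u - 12v:
  (17/25, 6/125) → W = -242/125
  (7/11, 0) → W = -14/11
  (5/7, 0) → W = -10/7

The binding constraints are -11u + 10v = -7 and v = 0.
Solving simultaneously gives u = 7/11, v = 0.

u = 7/11, v = 0, maximum W = -14/11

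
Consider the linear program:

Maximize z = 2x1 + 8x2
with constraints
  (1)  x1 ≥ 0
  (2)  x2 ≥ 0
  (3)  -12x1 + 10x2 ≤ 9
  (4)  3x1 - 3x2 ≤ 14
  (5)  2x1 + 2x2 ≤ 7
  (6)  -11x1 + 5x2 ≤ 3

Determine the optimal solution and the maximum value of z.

Extreme points and z = 2x1 + 8x2:
  (0, 0) → z = 0
  (0, 3/5) → z = 24/5
  (7/2, 0) → z = 7
  (13/11, 51/22) → z = 230/11
  (3/10, 63/50) → z = 267/25

The binding constraints are -12x1 + 10x2 = 9 and 2x1 + 2x2 = 7.
Solving simultaneously gives x1 = 13/11, x2 = 51/22.

x1 = 13/11, x2 = 51/22, maximum z = 230/11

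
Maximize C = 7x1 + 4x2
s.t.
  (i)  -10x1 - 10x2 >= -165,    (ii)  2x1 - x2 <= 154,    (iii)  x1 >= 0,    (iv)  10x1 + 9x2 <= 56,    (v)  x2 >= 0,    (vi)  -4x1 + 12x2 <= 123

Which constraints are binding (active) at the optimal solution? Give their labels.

(iv) and (v)

Corner points and C = 7x1 + 4x2:
  (0, 56/9) → C = 224/9
  (0, 0) → C = 0
  (28/5, 0) → C = 196/5

The maximum is at (28/5, 0). Substituting into each constraint, equality holds for (iv) and (v); the remaining constraints have slack.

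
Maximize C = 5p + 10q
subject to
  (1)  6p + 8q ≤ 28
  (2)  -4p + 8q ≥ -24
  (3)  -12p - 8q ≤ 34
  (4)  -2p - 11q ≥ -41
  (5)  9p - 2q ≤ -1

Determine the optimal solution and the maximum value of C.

Vertices and C = 5p + 10q:
  (-2/5, 19/5) → C = 36
  (4/7, 43/14) → C = 235/7
  (-351/58, 140/29) → C = 1045/58
  (-19/24, -49/16) → C = -415/12

At the optimal vertex, 6p + 8q = 28 and -2p - 11q = -41.
Solving simultaneously gives p = -2/5, q = 19/5.

p = -2/5, q = 19/5, maximum C = 36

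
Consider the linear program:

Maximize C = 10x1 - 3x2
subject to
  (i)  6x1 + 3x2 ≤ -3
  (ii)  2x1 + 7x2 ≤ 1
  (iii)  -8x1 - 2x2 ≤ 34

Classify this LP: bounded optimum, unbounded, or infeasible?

From the feasible point (-2/3, 1/3), moving in the direction (3, -6) keeps every constraint satisfied while C increases without bound.

unbounded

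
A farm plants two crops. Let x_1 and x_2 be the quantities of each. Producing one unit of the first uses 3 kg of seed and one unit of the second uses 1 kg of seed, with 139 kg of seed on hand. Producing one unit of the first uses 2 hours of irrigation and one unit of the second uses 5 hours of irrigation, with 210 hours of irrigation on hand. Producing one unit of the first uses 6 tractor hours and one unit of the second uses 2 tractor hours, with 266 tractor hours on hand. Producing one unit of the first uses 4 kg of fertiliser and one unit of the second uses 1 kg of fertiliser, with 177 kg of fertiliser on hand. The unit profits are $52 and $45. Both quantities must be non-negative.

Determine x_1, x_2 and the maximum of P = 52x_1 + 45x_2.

Extreme points and P = 52x_1 + 45x_2:
  (0, 0) → P = 0
  (0, 42) → P = 1890
  (177/4, 0) → P = 2301
  (35, 28) → P = 3080
  (44, 1) → P = 2333

x_1 = 35, x_2 = 28, maximum P = 3080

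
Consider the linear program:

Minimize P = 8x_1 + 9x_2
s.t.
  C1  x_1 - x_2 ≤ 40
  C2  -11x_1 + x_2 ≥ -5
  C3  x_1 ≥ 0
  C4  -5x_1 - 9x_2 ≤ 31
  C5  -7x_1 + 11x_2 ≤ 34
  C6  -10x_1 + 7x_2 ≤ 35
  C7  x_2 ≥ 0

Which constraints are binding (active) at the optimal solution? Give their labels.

C3 and C7

Feasible corners and P = 8x_1 + 9x_2:
  (89/114, 409/114) → P = 4393/114
  (5/11, 0) → P = 40/11
  (0, 34/11) → P = 306/11
  (0, 0) → P = 0

The minimum is at (0, 0). Substituting into each constraint, equality holds for C3 and C7; the remaining constraints have slack.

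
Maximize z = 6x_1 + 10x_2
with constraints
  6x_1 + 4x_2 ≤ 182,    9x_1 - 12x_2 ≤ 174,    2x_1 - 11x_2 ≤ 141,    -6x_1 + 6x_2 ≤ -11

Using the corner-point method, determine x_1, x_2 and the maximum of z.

x_1 = 284/15, x_2 = 171/10, maximum z = 1423/5

Corner points and z = 6x_1 + 10x_2:
  (80/3, 11/2) → z = 215
  (284/15, 171/10) → z = 1423/5
  (74/25, -307/25) → z = -2626/25
  (-725/54, -412/27) → z = -6295/27

The binding constraints are 6x_1 + 4x_2 = 182 and -6x_1 + 6x_2 = -11.
Solving simultaneously gives x_1 = 284/15, x_2 = 171/10.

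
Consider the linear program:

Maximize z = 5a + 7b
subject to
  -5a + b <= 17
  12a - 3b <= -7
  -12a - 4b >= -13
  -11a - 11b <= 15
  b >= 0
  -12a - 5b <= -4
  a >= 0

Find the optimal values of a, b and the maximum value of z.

a = 0, b = 13/4, maximum z = 91/4

Corner points and z = 5a + 7b:
  (11/84, 20/7) → z = 1735/84
  (0, 7/3) → z = 49/3
  (0, 13/4) → z = 91/4

The binding constraints are -12a - 4b = -13 and a = 0.
Solving simultaneously gives a = 0, b = 13/4.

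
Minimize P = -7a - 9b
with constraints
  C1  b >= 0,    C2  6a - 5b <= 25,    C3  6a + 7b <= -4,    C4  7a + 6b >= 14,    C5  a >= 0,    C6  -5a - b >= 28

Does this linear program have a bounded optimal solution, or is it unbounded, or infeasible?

The boundaries a = 0 and -5a - b = 28 meet at (0, -28), but that point violates b ≥ 0. Every candidate vertex is excluded by some other constraint, so the feasible region is empty.

infeasible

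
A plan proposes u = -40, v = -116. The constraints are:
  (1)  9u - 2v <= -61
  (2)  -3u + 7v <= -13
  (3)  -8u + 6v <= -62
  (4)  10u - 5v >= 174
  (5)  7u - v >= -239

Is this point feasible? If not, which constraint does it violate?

(1): -128 ≤ -61 ✓
(2): -692 ≤ -13 ✓
(3): -376 ≤ -62 ✓
(4): 180 ≥ 174 ✓
(5): -164 ≥ -239 ✓

feasible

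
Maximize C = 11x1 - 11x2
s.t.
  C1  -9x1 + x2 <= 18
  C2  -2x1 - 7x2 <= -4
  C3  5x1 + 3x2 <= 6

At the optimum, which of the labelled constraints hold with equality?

Vertices and C = 11x1 - 11x2:
  (-122/65, 72/65) → C = -2134/65
  (-3/2, 9/2) → C = -66
  (30/29, 8/29) → C = 242/29

The maximum is at (30/29, 8/29). Substituting into each constraint, equality holds for C2 and C3; the remaining constraints have slack.

C2 and C3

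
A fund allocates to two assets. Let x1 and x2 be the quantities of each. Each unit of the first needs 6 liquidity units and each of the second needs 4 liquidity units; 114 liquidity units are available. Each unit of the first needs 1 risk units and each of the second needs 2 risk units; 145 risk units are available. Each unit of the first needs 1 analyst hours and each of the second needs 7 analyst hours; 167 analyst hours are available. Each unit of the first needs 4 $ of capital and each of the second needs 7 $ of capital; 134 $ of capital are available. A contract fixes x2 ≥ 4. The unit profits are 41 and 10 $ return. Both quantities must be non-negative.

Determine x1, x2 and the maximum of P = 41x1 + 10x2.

Corner points and P = 41x1 + 10x2:
  (0, 134/7) → P = 1340/7
  (0, 4) → P = 40
  (131/13, 174/13) → P = 547
  (49/3, 4) → P = 2129/3

The binding constraints are 6x1 + 4x2 = 114 and x2 = 4.
Solving simultaneously gives x1 = 49/3, x2 = 4.

x1 = 49/3, x2 = 4, maximum P = 2129/3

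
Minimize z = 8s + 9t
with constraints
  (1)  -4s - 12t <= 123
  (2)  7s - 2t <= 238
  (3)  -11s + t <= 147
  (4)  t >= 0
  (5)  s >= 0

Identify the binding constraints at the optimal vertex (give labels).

(4) and (5)

Corner points and z = 8s + 9t:
  (34, 0) → z = 272
  (0, 147) → z = 1323
  (0, 0) → z = 0
The feasible region is unbounded (it extends along (2, 7), (1, 11)), but z strictly increases along every unbounded feasible direction, so there is no improving ray and the minimum is attained at a vertex.

The minimum is at (0, 0). Substituting into each constraint, equality holds for (4) and (5); the remaining constraints have slack.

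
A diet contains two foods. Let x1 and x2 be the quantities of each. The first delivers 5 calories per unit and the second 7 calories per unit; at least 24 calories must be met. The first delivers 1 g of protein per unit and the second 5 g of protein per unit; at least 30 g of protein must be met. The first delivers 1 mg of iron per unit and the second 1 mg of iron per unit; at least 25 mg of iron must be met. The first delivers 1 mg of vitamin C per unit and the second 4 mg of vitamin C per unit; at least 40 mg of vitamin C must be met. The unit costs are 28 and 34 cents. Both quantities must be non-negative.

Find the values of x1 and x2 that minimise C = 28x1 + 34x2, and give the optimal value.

Extreme points and C = 28x1 + 34x2:
  (0, 25) → C = 850
  (40, 0) → C = 1120
  (20, 5) → C = 730
The feasible region is unbounded (it extends along (0, 1), (1, 0)), but C strictly increases along every unbounded feasible direction, so there is no improving ray and the minimum is attained at a vertex.

x1 = 20, x2 = 5, minimum C = 730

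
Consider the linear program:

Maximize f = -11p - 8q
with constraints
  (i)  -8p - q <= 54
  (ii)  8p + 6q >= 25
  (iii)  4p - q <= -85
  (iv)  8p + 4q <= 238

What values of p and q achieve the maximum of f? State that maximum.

p = -139/12, q = 116/3, maximum f = -2183/12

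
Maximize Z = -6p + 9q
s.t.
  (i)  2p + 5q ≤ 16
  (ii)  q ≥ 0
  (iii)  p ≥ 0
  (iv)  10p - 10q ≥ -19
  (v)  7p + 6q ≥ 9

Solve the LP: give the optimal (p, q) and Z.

Extreme points and Z = -6p + 9q:
  (8, 0) → Z = -48
  (13/14, 99/35) → Z = 696/35
  (9/7, 0) → Z = -54/7
  (0, 19/10) → Z = 171/10
  (0, 3/2) → Z = 27/2

The optimum lies where 2p + 5q = 16 and 10p - 10q = -19.
Solving simultaneously gives p = 13/14, q = 99/35.

p = 13/14, q = 99/35, maximum Z = 696/35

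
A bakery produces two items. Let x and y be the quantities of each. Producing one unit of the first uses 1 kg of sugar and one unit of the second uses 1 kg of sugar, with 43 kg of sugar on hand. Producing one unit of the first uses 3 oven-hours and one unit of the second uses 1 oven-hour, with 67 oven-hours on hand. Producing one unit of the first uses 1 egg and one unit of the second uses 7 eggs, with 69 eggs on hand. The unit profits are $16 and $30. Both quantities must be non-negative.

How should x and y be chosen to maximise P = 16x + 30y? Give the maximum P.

Extreme points and P = 16x + 30y:
  (0, 0) → P = 0
  (0, 69/7) → P = 2070/7
  (67/3, 0) → P = 1072/3
  (20, 7) → P = 530

The binding constraints are 3x + y = 67 and x + 7y = 69.
Solving simultaneously gives x = 20, y = 7.

x = 20, y = 7, maximum P = 530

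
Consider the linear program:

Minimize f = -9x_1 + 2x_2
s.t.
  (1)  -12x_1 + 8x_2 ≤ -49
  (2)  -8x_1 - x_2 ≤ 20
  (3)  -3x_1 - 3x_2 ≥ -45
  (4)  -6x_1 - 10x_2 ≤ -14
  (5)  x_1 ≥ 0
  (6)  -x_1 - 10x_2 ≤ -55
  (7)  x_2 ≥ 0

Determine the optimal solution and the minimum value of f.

Feasible corners and f = -9x_1 + 2x_2:
  (169/20, 131/20) → f = -1259/20
  (465/64, 611/128) → f = -1787/32
  (95/9, 40/9) → f = -775/9

x_1 = 95/9, x_2 = 40/9, minimum f = -775/9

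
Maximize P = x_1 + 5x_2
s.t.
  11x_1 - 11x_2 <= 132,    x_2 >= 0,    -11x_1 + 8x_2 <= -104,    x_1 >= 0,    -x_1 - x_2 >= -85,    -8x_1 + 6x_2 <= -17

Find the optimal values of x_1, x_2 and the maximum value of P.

Vertices and P = x_1 + 5x_2:
  (12, 0) → P = 12
  (97/2, 73/2) → P = 231
  (104/11, 0) → P = 104/11
  (784/19, 831/19) → P = 4939/19

x_1 = 784/19, x_2 = 831/19, maximum P = 4939/19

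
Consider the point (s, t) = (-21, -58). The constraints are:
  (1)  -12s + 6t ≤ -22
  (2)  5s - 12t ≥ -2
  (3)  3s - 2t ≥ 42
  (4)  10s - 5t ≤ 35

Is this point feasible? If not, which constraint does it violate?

Constraint (4): 10s - 5t = 80, which is not ≤ 35. All other constraints are satisfied.

not feasible — violates (4)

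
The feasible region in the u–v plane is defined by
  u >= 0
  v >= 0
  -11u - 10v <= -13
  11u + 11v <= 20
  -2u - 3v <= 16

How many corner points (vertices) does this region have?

4

Intersecting each pair of boundary lines and keeping only the points that satisfy every inequality leaves:
  (0, 13/10)
  (0, 20/11)
  (13/11, 0)
  (20/11, 0)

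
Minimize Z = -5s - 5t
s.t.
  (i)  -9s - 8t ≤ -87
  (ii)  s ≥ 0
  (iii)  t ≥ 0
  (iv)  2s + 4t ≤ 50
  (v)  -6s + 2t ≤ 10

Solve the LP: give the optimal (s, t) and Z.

s = 25, t = 0, minimum Z = -125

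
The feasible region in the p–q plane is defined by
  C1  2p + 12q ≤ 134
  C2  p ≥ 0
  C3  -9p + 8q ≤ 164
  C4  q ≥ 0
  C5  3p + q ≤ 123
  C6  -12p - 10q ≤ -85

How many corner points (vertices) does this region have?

Intersecting each pair of boundary lines and keeping only the points that satisfy every inequality leaves:
  (0, 67/6)
  (671/17, 78/17)
  (0, 17/2)
  (41, 0)
  (85/12, 0)

5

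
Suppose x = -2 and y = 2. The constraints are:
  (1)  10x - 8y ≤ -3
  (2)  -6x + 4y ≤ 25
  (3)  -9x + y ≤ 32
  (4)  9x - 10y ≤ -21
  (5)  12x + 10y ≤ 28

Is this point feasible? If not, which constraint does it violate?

(1): -36 ≤ -3 ✓
(2): 20 ≤ 25 ✓
(3): 20 ≤ 32 ✓
(4): -38 ≤ -21 ✓
(5): -4 ≤ 28 ✓

feasible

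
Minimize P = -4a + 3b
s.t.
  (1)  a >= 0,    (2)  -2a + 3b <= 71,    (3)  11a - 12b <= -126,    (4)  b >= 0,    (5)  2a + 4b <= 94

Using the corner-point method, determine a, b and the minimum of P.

Corner points and P = -4a + 3b:
  (0, 21/2) → P = 63/2
  (0, 47/2) → P = 141/2
  (156/17, 643/34) → P = 681/34

The optimum lies where 11a - 12b = -126 and 2a + 4b = 94.
Solving simultaneously gives a = 156/17, b = 643/34.

a = 156/17, b = 643/34, minimum P = 681/34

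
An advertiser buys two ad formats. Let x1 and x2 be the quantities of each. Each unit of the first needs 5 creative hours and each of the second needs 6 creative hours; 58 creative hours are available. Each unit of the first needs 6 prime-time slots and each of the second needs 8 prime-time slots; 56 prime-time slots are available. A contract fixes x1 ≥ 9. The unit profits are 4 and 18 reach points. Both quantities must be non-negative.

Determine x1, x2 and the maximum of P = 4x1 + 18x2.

x1 = 9, x2 = 1/4, maximum P = 81/2

Extreme points and P = 4x1 + 18x2:
  (28/3, 0) → P = 112/3
  (9, 0) → P = 36
  (9, 1/4) → P = 81/2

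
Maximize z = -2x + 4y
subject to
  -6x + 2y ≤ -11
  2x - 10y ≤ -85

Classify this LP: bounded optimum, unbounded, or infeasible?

From the feasible point (5, 19/2), moving in the direction (2, 6) keeps every constraint satisfied while z increases without bound.

unbounded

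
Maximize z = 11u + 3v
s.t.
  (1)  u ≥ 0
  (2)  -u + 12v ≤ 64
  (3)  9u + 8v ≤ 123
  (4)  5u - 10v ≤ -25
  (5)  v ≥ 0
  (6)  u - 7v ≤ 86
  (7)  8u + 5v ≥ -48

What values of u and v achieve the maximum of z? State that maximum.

u = 34/5, v = 59/10, maximum z = 185/2

Feasible corners and z = 11u + 3v:
  (0, 16/3) → z = 16
  (0, 5/2) → z = 15/2
  (34/5, 59/10) → z = 185/2

The optimum lies where -u + 12v = 64 and 5u - 10v = -25.
Solving simultaneously gives u = 34/5, v = 59/10.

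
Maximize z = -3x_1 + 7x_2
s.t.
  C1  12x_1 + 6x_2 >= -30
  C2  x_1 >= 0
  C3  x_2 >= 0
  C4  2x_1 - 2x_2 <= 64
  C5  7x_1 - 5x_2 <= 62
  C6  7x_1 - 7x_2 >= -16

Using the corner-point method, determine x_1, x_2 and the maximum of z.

x_1 = 257/7, x_2 = 39, maximum z = 1140/7

Extreme points and z = -3x_1 + 7x_2:
  (0, 0) → z = 0
  (0, 16/7) → z = 16
  (62/7, 0) → z = -186/7
  (257/7, 39) → z = 1140/7

The optimum lies where 7x_1 - 5x_2 = 62 and 7x_1 - 7x_2 = -16.
Solving simultaneously gives x_1 = 257/7, x_2 = 39.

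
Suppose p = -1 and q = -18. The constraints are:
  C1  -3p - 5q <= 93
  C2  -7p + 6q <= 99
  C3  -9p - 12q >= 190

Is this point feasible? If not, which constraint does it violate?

feasible

C1: 93 ≤ 93 ✓
C2: -101 ≤ 99 ✓
C3: 225 ≥ 190 ✓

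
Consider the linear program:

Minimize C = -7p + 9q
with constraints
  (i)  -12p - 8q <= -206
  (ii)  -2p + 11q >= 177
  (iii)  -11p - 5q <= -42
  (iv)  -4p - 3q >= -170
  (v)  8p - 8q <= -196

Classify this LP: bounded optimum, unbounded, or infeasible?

Corner points and C = -7p + 9q:
  (-347/14, 881/14) → C = 5179/7
  (1/2, 25) → C = 443/2
  (-724/13, 1702/13) → C = 20386/13
  (193/14, 268/7) → C = 3473/14
The feasible region has finitely many vertices and no improving ray; the minimum is 443/2 at (1/2, 25).

bounded optimum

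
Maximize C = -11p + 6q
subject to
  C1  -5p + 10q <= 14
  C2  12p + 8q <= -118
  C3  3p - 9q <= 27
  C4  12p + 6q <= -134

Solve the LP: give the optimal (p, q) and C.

p = -132/5, q = -59/5, maximum C = 1098/5

Feasible corners and C = -11p + 6q:
  (-132/5, -59/5) → C = 1098/5
  (-712/75, -251/75) → C = 6326/75
  (-58/7, -121/21) → C = 396/7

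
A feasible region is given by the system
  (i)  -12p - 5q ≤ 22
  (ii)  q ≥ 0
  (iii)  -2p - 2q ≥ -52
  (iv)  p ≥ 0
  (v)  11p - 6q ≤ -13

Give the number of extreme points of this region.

3

Intersecting each pair of boundary lines and keeping only the points that satisfy every inequality leaves:
  (0, 26)
  (143/17, 299/17)
  (0, 13/6)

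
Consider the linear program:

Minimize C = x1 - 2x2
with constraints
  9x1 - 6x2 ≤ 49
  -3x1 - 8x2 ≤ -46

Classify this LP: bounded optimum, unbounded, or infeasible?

From the feasible point (334/45, 89/30), moving in the direction (6, 9) keeps every constraint satisfied while C decreases without bound.

unbounded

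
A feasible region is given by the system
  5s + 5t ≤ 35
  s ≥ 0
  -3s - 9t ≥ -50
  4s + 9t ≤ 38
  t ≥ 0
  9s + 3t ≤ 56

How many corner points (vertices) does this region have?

5

Of the 15 pairwise boundary intersections, those satisfying every inequality are:
  (5, 2)
  (35/6, 7/6)
  (0, 38/9)
  (0, 0)
  (56/9, 0)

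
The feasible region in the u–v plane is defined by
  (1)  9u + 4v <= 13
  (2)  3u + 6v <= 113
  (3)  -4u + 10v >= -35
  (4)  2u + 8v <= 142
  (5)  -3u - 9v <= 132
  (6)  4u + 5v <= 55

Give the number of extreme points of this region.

Intersecting each pair of boundary lines and keeping only the points that satisfy every inequality leaves:
  (135/53, -263/106)
  (-155/29, 443/29)
  (-335/22, -211/22)
  (-389, 115)
  (-135/11, 229/11)

5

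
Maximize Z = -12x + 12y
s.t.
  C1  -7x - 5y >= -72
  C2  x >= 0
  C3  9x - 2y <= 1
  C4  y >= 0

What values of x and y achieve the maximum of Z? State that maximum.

x = 0, y = 72/5, maximum Z = 864/5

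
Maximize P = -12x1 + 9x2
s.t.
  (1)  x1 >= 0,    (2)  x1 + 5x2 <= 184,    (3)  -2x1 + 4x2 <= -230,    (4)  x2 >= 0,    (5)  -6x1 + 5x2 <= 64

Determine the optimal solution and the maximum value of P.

x1 = 115, x2 = 0, maximum P = -1380

Vertices and P = -12x1 + 9x2:
  (943/7, 69/7) → P = -10695/7
  (184, 0) → P = -2208
  (115, 0) → P = -1380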